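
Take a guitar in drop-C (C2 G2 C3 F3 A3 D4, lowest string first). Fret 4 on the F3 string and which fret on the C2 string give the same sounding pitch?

21

Fret 4 on F3 is MIDI 53 + 4 = 57 (A3). On the C2 string (open MIDI 36), that pitch is 57 − 36 = fret 21.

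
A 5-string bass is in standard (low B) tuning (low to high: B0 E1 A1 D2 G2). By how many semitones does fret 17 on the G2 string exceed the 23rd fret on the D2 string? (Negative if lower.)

G2 at fret 17 → C4 (MIDI 60); D2 at fret 23 → C#4 (MIDI 61).
60 − 61 = -1, so the two pitches are 1 semitone apart.

-1 semitone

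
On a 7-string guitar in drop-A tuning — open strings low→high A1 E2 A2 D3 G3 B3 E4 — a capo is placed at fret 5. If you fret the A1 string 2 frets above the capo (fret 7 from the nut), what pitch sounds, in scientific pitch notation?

The capo raises the open A1 by 5 semitones to D2; fretting 2 more gives A1 + 5 + 2 = A1 + 7 semitones = E2.

E2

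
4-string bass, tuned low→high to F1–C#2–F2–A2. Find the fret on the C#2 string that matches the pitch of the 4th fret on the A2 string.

Fret 4 on A2 is MIDI 45 + 4 = 49 (C#3). On the C#2 string (open MIDI 37), that pitch is 49 − 37 = fret 12.

12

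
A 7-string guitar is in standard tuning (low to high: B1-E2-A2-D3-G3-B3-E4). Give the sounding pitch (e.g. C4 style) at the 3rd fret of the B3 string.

B3 is MIDI 59. Adding 3 gives 62, which is D4.

D4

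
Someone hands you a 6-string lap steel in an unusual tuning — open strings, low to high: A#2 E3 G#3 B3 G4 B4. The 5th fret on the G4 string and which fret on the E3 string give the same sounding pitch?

20

Fret 5 on G4 is MIDI 67 + 5 = 72 (C5). On the E3 string (open MIDI 52), that pitch is 72 − 52 = fret 20.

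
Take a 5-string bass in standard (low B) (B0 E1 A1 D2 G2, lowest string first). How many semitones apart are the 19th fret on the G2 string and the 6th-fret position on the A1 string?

23 semitones

G2 at fret 19 → D4 (MIDI 62); A1 at fret 6 → D#2 (MIDI 39).
62 − 39 = 23, so the two pitches are 23 semitones apart, with D4 the higher.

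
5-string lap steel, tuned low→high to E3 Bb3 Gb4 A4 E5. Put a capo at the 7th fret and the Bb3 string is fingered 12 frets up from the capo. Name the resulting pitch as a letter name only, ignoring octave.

F

The capo raises the open Bb3 by 7 semitones to F4; fretting 12 more gives Bb3 + 7 + 12 = Bb3 + 19 semitones, landing on F.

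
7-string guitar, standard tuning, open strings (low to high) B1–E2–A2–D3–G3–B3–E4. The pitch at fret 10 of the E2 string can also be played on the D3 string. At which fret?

E2 at fret 10 is E2 + 10 semitones = D3.
The open D3 string is 10 semitones above the open E2, so the same pitch on the D3 string lies at fret 10 − 10 = 0.

0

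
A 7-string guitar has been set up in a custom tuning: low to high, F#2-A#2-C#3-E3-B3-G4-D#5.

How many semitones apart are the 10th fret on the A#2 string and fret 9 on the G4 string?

A#2 at fret 10 → G#3 (MIDI 56); G4 at fret 9 → E5 (MIDI 76).
56 − 76 = -20, so the two pitches are 20 semitones apart, with E5 the higher.

20 semitones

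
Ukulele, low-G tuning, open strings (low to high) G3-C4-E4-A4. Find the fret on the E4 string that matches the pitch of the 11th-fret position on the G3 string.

Fret 11 on G3 is MIDI 55 + 11 = 66 (F#4). On the E4 string (open MIDI 64), that pitch is 66 − 64 = fret 2.

2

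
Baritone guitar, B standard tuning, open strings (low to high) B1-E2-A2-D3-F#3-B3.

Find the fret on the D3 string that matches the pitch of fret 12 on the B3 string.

21

B3 at fret 12 is B3 + 12 semitones = B4.
The open D3 string is 9 semitones below the open B3, so the same pitch on the D3 string lies at fret 12 + 9 = 21.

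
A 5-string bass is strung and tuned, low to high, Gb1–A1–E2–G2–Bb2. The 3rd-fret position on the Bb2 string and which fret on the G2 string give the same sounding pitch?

6

Bb2 at fret 3 is Bb2 + 3 semitones = Db3.
The open G2 string is 3 semitones below the open Bb2, so the same pitch on the G2 string lies at fret 3 + 3 = 6.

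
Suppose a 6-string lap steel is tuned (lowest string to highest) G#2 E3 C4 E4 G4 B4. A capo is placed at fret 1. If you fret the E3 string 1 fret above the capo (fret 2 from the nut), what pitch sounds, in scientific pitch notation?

F#3

The capo raises the open E3 by 1 semitone to F3; fretting 1 more gives E3 + 1 + 1 = E3 + 2 semitones = F#3.
(Also written Gb.)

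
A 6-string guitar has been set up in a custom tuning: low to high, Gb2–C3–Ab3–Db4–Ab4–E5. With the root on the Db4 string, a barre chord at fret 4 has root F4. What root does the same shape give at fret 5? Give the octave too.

Moving from fret 4 to fret 5 shifts the root by 1 semitone.
F4 up 1 semitone is Gb4.

Gb4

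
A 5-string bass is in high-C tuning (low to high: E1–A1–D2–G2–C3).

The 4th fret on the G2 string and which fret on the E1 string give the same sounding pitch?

19

Fret 4 on G2 is MIDI 43 + 4 = 47 (B2). On the E1 string (open MIDI 28), that pitch is 47 − 28 = fret 19.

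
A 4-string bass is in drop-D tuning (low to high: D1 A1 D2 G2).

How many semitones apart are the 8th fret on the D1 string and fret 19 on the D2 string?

23 semitones

D1 at fret 8 → A♯1 (MIDI 34); D2 at fret 19 → A3 (MIDI 57).
34 − 57 = -23, so the two pitches are 23 semitones apart, with A3 the higher.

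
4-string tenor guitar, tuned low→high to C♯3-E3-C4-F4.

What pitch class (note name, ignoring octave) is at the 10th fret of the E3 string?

The open E3 string plus 10 semitones: E–F–F#–G–…–C–C#–D.

D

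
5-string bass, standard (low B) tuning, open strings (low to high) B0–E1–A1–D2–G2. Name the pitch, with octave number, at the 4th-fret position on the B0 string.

D#1

Each fret is one semitone, so B0 + 4 = D#1.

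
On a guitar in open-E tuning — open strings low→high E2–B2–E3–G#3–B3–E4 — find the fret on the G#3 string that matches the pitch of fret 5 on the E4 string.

13

E4 at fret 5 is E4 + 5 semitones = A4.
The open G#3 string is 8 semitones below the open E4, so the same pitch on the G#3 string lies at fret 5 + 8 = 13.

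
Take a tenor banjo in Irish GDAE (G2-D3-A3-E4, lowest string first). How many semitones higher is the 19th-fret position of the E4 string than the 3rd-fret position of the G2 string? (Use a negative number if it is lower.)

37 semitones

E4 at fret 19 → B5 (MIDI 83); G2 at fret 3 → A♯2 (MIDI 46).
83 − 46 = 37, so the two pitches are 37 semitones apart.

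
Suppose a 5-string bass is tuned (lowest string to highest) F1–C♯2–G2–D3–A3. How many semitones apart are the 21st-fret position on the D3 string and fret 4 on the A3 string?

10 semitones

D3 at fret 21 → B4 (MIDI 71); A3 at fret 4 → C♯4 (MIDI 61).
71 − 61 = 10, so the two pitches are 10 semitones apart, with B4 the higher.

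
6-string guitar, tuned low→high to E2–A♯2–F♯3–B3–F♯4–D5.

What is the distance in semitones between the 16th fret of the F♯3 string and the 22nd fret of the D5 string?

26 semitones

F♯3 at fret 16 → A♯4 (MIDI 70); D5 at fret 22 → C7 (MIDI 96).
70 − 96 = -26, so the two pitches are 26 semitones apart, with C7 the higher.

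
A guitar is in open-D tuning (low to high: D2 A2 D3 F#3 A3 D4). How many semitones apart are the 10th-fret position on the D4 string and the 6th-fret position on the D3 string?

D4 at fret 10 → C5 (MIDI 72); D3 at fret 6 → G#3 (MIDI 56).
72 − 56 = 16, so the two pitches are 16 semitones apart, with C5 the higher.

16 semitones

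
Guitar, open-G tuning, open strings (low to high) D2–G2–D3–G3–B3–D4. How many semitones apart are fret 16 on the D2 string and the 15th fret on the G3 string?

D2 at fret 16 → F♯3 (MIDI 54); G3 at fret 15 → A♯4 (MIDI 70).
54 − 70 = -16, so the two pitches are 16 semitones apart, with A♯4 the higher.

16 semitones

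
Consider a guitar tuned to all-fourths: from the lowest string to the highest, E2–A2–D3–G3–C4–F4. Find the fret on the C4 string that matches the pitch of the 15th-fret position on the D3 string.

5

D3 at fret 15 is D3 + 15 semitones = F4.
The open C4 string is 10 semitones above the open D3, so the same pitch on the C4 string lies at fret 15 − 10 = 5.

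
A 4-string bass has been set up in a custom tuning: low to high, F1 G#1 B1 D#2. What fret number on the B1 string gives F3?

F3 is 18 semitones above the open B1 (B–C–C#–D–…–D#–E–F), so it sits at fret 18.

18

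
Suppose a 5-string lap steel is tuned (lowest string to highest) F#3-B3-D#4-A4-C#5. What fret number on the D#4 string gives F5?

14

F5 is 14 semitones above the open D#4 (D#–E–F–F#–…–D#–E–F), so it sits at fret 14.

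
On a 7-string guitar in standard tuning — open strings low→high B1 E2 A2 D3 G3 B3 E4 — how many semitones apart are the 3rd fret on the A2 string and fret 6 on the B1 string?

A2 at fret 3 → C3 (MIDI 48); B1 at fret 6 → F2 (MIDI 41).
48 − 41 = 7, so the two pitches are 7 semitones apart, with C3 the higher.

7 semitones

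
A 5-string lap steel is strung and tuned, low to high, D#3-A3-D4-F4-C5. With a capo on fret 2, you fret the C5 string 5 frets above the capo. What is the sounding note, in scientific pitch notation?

The capo raises the open C5 by 2 semitones to D5; fretting 5 more gives C5 + 2 + 5 = C5 + 7 semitones = G5.

G5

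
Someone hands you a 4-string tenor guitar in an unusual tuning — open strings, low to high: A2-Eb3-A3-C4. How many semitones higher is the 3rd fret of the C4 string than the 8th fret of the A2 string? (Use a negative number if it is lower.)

10 semitones

C4 at fret 3 → Eb4 (MIDI 63); A2 at fret 8 → F3 (MIDI 53).
63 − 53 = 10, so the two pitches are 10 semitones apart.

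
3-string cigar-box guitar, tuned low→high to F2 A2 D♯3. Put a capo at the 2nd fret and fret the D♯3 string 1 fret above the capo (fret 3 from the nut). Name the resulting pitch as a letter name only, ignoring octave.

The capo raises the open D♯3 by 2 semitones to F3; fretting 1 more gives D♯3 + 2 + 1 = D♯3 + 3 semitones, landing on F♯.

F♯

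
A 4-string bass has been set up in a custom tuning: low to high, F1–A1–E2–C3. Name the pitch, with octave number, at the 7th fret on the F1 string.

C2

Each fret is one semitone, so F1 + 7 = C2.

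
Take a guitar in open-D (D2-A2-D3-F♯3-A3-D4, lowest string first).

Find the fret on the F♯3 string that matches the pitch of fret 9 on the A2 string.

0

A2 at fret 9 is A2 + 9 semitones = F♯3.
The open F♯3 string is 9 semitones above the open A2, so the same pitch on the F♯3 string lies at fret 9 − 9 = 0.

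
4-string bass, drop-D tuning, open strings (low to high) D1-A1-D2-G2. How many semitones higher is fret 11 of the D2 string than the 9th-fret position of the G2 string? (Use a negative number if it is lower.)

-3 semitones

D2 at fret 11 → C♯3 (MIDI 49); G2 at fret 9 → E3 (MIDI 52).
49 − 52 = -3, so the two pitches are 3 semitones apart.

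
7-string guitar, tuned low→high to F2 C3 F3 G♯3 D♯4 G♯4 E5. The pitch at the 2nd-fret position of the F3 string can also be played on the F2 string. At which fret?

14

F3 at fret 2 is F3 + 2 semitones = G3.
The open F2 string is 12 semitones below the open F3, so the same pitch on the F2 string lies at fret 2 + 12 = 14.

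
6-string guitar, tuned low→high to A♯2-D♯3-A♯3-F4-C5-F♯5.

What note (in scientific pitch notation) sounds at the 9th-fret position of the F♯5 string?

F♯5 is MIDI 78. Adding 9 gives 87, which is D♯6.

D♯6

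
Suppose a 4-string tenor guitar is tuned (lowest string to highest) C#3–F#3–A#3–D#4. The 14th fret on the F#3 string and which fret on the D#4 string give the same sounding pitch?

5

Fret 14 on F#3 is MIDI 54 + 14 = 68 (G#4). On the D#4 string (open MIDI 63), that pitch is 68 − 63 = fret 5.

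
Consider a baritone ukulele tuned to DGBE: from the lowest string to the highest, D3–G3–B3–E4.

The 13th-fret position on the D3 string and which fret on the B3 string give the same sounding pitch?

D3 at fret 13 is D3 + 13 semitones = D#4.
The open B3 string is 9 semitones above the open D3, so the same pitch on the B3 string lies at fret 13 − 9 = 4.

4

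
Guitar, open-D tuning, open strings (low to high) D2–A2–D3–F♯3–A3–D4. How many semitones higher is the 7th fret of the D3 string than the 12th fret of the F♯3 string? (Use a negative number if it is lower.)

-9 semitones

D3 at fret 7 → A3 (MIDI 57); F♯3 at fret 12 → F♯4 (MIDI 66).
57 − 66 = -9, so the two pitches are 9 semitones apart.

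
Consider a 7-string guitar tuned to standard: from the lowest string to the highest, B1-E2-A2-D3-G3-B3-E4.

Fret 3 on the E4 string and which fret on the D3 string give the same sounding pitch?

17

E4 at fret 3 is E4 + 3 semitones = G4.
The open D3 string is 14 semitones below the open E4, so the same pitch on the D3 string lies at fret 3 + 14 = 17.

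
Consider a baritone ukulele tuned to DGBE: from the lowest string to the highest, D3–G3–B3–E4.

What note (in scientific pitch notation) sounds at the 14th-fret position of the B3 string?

C♯5

Each fret is one semitone, so B3 + 14 = C♯5.
(Equivalently spelled D♭5.)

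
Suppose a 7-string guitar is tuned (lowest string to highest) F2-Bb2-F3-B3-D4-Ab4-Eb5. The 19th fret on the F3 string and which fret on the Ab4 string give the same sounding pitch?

F3 at fret 19 is F3 + 19 semitones = C5.
The open Ab4 string is 15 semitones above the open F3, so the same pitch on the Ab4 string lies at fret 19 − 15 = 4.

4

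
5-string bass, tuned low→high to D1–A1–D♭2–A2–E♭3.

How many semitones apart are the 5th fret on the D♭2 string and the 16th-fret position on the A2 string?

19 semitones

D♭2 at fret 5 → G♭2 (MIDI 42); A2 at fret 16 → D♭4 (MIDI 61).
42 − 61 = -19, so the two pitches are 19 semitones apart, with D♭4 the higher.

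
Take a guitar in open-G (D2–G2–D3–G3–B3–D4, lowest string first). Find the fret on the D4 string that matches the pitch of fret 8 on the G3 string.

1

Fret 8 on G3 is MIDI 55 + 8 = 63 (D♯4). On the D4 string (open MIDI 62), that pitch is 63 − 62 = fret 1.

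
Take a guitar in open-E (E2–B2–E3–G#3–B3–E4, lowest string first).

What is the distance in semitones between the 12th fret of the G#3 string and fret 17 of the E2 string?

11 semitones

G#3 at fret 12 → G#4 (MIDI 68); E2 at fret 17 → A3 (MIDI 57).
68 − 57 = 11, so the two pitches are 11 semitones apart, with G#4 the higher.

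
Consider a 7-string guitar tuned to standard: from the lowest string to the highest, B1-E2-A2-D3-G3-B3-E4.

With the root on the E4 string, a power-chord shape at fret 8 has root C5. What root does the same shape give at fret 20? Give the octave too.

Moving from fret 8 to fret 20 shifts the root by 12 semitones.
C5 up 12 semitones is C6.

C6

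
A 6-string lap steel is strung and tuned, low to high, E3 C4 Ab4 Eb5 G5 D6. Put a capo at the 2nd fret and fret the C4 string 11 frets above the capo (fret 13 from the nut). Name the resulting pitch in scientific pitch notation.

Db5

The capo raises the open C4 by 2 semitones to D4; fretting 11 more gives C4 + 2 + 11 = C4 + 13 semitones = Db5.
(Also written C#.)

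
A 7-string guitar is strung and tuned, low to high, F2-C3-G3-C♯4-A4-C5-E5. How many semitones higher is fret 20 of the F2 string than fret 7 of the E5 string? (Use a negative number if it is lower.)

-22 semitones

F2 at fret 20 → C♯4 (MIDI 61); E5 at fret 7 → B5 (MIDI 83).
61 − 83 = -22, so the two pitches are 22 semitones apart.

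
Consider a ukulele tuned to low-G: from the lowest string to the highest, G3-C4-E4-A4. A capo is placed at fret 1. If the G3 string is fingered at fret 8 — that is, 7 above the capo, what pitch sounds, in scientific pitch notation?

D#4

The capo raises the open G3 by 1 semitone to G#3; fretting 7 more gives G3 + 1 + 7 = G3 + 8 semitones = D#4.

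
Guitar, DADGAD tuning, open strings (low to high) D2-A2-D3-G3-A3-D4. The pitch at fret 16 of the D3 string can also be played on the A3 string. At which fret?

9

Fret 16 on D3 is MIDI 50 + 16 = 66 (F#4). On the A3 string (open MIDI 57), that pitch is 66 − 57 = fret 9.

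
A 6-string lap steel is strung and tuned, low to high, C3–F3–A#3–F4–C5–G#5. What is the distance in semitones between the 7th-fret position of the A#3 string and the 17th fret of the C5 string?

A#3 at fret 7 → F4 (MIDI 65); C5 at fret 17 → F6 (MIDI 89).
65 − 89 = -24, so the two pitches are 24 semitones apart, with F6 the higher.

24 semitones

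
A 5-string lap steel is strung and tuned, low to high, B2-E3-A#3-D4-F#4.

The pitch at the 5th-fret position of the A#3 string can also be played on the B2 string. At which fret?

Fret 5 on A#3 is MIDI 58 + 5 = 63 (D#4). On the B2 string (open MIDI 47), that pitch is 63 − 47 = fret 16.

16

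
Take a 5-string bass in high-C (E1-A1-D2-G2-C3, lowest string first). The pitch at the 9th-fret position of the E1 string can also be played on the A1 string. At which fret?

E1 at fret 9 is E1 + 9 semitones = C#2.
The open A1 string is 5 semitones above the open E1, so the same pitch on the A1 string lies at fret 9 − 5 = 4.

4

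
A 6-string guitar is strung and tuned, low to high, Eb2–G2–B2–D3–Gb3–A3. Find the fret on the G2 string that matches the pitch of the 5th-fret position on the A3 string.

Fret 5 on A3 is MIDI 57 + 5 = 62 (D4). On the G2 string (open MIDI 43), that pitch is 62 − 43 = fret 19.

19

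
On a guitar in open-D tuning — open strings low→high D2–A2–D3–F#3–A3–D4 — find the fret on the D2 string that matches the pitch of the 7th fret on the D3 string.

Fret 7 on D3 is MIDI 50 + 7 = 57 (A3). On the D2 string (open MIDI 38), that pitch is 57 − 38 = fret 19.

19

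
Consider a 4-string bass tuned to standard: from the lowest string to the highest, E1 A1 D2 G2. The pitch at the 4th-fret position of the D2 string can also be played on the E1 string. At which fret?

Fret 4 on D2 is MIDI 38 + 4 = 42 (F♯2). On the E1 string (open MIDI 28), that pitch is 42 − 28 = fret 14.

14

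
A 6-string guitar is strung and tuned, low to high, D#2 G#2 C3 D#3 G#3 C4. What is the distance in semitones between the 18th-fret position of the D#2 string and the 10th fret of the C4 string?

13 semitones

D#2 at fret 18 → A3 (MIDI 57); C4 at fret 10 → A#4 (MIDI 70).
57 − 70 = -13, so the two pitches are 13 semitones apart, with A#4 the higher.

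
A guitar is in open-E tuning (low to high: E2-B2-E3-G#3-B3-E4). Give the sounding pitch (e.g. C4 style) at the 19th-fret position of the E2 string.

B3

Each fret is one semitone, so E2 + 19 = B3.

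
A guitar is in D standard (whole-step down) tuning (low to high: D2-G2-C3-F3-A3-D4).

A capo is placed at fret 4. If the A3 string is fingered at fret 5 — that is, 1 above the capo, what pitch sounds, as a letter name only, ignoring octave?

D

The capo raises the open A3 by 4 semitones to C#4; fretting 1 more gives A3 + 4 + 1 = A3 + 5 semitones, landing on D.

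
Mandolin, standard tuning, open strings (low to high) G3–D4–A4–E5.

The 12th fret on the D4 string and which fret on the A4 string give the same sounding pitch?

5

D4 at fret 12 is D4 + 12 semitones = D5.
The open A4 string is 7 semitones above the open D4, so the same pitch on the A4 string lies at fret 12 − 7 = 5.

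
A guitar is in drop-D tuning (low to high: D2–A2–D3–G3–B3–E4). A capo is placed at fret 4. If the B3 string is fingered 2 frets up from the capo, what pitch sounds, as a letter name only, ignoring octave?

The capo raises the open B3 by 4 semitones to D#4; fretting 2 more gives B3 + 4 + 2 = B3 + 6 semitones, landing on F.

F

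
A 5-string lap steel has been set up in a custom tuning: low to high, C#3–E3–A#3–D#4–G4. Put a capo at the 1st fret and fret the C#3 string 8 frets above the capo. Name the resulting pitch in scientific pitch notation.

A#3

The capo raises the open C#3 by 1 semitone to D3; fretting 8 more gives C#3 + 1 + 8 = C#3 + 9 semitones = A#3.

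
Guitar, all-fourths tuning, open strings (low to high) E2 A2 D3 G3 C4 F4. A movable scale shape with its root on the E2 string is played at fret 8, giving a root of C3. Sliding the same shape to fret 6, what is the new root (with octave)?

A#2

Moving from fret 8 to fret 6 shifts the root by -2 semitones.
C3 down 2 semitones is A#2.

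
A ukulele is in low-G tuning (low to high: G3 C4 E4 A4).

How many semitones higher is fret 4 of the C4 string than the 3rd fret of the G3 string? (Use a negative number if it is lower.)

C4 at fret 4 → E4 (MIDI 64); G3 at fret 3 → A#3 (MIDI 58).
64 − 58 = 6, so the two pitches are 6 semitones apart.

6 semitones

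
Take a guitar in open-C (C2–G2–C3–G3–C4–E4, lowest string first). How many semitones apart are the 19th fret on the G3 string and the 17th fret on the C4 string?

G3 at fret 19 → D5 (MIDI 74); C4 at fret 17 → F5 (MIDI 77).
74 − 77 = -3, so the two pitches are 3 semitones apart, with F5 the higher.

3 semitones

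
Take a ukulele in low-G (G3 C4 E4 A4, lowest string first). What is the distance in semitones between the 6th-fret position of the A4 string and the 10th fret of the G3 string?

A4 at fret 6 → D#5 (MIDI 75); G3 at fret 10 → F4 (MIDI 65).
75 − 65 = 10, so the two pitches are 10 semitones apart, with D#5 the higher.

10 semitones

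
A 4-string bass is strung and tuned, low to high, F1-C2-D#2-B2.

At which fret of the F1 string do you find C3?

C3 is 19 semitones above the open F1 (F–F#–G–G#–…–A#–B–C), so it sits at fret 19.

19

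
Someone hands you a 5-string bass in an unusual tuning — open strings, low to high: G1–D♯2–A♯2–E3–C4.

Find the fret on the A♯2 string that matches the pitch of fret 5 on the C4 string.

C4 at fret 5 is C4 + 5 semitones = F4.
The open A♯2 string is 14 semitones below the open C4, so the same pitch on the A♯2 string lies at fret 5 + 14 = 19.

19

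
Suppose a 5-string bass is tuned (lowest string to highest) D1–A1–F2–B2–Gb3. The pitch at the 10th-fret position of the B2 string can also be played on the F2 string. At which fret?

Fret 10 on B2 is MIDI 47 + 10 = 57 (A3). On the F2 string (open MIDI 41), that pitch is 57 − 41 = fret 16.

16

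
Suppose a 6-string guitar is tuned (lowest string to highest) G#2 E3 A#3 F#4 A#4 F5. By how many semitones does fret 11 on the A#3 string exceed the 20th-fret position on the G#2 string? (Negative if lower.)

A#3 at fret 11 → A4 (MIDI 69); G#2 at fret 20 → E4 (MIDI 64).
69 − 64 = 5, so the two pitches are 5 semitones apart.

5 semitones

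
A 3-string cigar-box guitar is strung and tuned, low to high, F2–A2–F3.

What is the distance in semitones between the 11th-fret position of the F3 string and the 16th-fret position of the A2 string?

F3 at fret 11 → E4 (MIDI 64); A2 at fret 16 → C♯4 (MIDI 61).
64 − 61 = 3, so the two pitches are 3 semitones apart, with E4 the higher.

3 semitones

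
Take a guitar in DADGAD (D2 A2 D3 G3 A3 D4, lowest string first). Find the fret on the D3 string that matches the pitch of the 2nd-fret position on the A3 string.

A3 at fret 2 is A3 + 2 semitones = B3.
The open D3 string is 7 semitones below the open A3, so the same pitch on the D3 string lies at fret 2 + 7 = 9.

9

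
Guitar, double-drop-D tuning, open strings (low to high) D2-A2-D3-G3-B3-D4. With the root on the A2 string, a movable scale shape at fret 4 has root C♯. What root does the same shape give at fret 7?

E

Moving from fret 4 to fret 7 shifts the root by 3 semitones.
C♯ up 3 semitones is E.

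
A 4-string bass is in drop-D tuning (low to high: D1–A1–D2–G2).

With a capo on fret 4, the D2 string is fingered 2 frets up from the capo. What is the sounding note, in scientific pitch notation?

G#2

The capo raises the open D2 by 4 semitones to F#2; fretting 2 more gives D2 + 4 + 2 = D2 + 6 semitones = G#2.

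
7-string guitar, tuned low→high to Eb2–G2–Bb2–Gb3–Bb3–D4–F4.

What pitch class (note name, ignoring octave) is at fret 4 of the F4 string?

The open F4 string plus 4 semitones: F–Gb–G–Ab–A.

A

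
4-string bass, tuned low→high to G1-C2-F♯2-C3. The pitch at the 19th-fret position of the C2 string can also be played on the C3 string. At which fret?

7

C2 at fret 19 is C2 + 19 semitones = G3.
The open C3 string is 12 semitones above the open C2, so the same pitch on the C3 string lies at fret 19 − 12 = 7.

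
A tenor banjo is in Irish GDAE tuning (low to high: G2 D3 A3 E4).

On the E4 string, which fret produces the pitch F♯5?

14

F♯5 is 14 semitones above the open E4 (E–F–F#–G–…–E–F–F#), so it sits at fret 14.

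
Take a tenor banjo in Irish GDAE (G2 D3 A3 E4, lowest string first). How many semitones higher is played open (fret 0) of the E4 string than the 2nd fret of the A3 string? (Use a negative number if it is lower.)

5 semitones

E4 at fret 0 → E4 (MIDI 64); A3 at fret 2 → B3 (MIDI 59).
64 − 59 = 5, so the two pitches are 5 semitones apart.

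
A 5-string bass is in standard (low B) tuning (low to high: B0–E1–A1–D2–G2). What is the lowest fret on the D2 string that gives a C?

10

From D2, count semitones up the chromatic scale until reaching C: D–D#–E–F–…–A#–B–C — 10 steps.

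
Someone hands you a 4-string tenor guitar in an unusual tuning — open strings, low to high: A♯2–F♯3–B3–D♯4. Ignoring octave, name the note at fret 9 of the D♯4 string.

C

D♯4 is MIDI 63. Adding 9 gives 72; 72 mod 12 = 0, i.e. C.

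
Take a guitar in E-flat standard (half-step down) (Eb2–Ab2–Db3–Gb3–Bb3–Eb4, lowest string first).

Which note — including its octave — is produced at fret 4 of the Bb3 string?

D4

Bb3 is MIDI 58. Adding 4 gives 62, which is D4.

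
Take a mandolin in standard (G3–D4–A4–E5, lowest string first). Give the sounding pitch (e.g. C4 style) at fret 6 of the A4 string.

D#5

The open A4 string plus 6 semitones: A–A#–B–C–C#–D–D#.
The walk passes from B into C once, so the octave number goes from 4 to 5.
(Equivalently spelled Eb5.)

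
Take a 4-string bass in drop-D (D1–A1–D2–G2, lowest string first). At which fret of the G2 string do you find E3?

9

E3 is 9 semitones above the open G2 (G–G#–A–A#–B–C–C#–D–D#–E), so it sits at fret 9.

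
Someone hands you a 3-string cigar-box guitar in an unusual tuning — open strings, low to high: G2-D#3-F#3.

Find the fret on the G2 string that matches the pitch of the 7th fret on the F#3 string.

18

F#3 at fret 7 is F#3 + 7 semitones = C#4.
The open G2 string is 11 semitones below the open F#3, so the same pitch on the G2 string lies at fret 7 + 11 = 18.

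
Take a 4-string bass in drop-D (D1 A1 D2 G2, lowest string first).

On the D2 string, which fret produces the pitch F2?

F2 is 3 semitones above the open D2 (D–D#–E–F), so it sits at fret 3.

3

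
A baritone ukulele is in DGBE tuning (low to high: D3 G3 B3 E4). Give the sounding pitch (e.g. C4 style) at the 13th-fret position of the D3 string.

D#4

The open D3 string plus 13 semitones: D–D#–E–F–…–C#–D–D#.
The walk passes from B into C once, so the octave number goes from 3 to 4.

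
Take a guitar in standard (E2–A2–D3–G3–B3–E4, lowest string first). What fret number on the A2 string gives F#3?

F#3 is 9 semitones above the open A2 (A–A#–B–C–C#–D–D#–E–F–F#), so it sits at fret 9.

9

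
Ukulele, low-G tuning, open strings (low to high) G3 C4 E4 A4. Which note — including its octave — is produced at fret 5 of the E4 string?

The open E4 string plus 5 semitones: E–F–F#–G–G#–A.
No B→C boundary is crossed, so the octave stays at 4.

A4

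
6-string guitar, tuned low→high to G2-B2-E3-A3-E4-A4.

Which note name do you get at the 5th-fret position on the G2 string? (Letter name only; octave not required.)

The open G2 string plus 5 semitones: G–G#–A–A#–B–C.

C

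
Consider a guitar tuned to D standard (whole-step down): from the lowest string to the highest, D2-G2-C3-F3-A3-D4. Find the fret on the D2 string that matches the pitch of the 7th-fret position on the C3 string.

17

Fret 7 on C3 is MIDI 48 + 7 = 55 (G3). On the D2 string (open MIDI 38), that pitch is 55 − 38 = fret 17.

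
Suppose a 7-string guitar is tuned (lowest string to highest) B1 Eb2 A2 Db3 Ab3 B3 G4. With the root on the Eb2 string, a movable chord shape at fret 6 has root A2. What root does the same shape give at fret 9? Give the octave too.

C3

Moving from fret 6 to fret 9 shifts the root by 3 semitones.
A2 up 3 semitones is C3.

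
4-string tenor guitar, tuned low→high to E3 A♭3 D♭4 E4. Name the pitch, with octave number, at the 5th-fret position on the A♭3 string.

A♭3 is MIDI 56. Adding 5 gives 61, which is D♭4.

D♭4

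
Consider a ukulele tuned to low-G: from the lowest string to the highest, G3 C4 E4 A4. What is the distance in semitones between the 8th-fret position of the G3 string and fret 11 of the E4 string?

G3 at fret 8 → D#4 (MIDI 63); E4 at fret 11 → D#5 (MIDI 75).
63 − 75 = -12, so the two pitches are 12 semitones apart, with D#5 the higher.

12 semitones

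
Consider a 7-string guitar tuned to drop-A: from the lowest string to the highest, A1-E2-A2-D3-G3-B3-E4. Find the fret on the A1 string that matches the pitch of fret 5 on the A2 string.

17

Fret 5 on A2 is MIDI 45 + 5 = 50 (D3). On the A1 string (open MIDI 33), that pitch is 50 − 33 = fret 17.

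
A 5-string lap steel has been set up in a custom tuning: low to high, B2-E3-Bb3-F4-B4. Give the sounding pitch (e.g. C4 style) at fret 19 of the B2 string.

Gb4

Each fret is one semitone, so B2 + 19 = Gb4.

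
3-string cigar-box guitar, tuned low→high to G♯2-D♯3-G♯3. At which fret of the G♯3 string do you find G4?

11

G4 is 11 semitones above the open G♯3 (G#–A–A#–B–…–F–F#–G), so it sits at fret 11.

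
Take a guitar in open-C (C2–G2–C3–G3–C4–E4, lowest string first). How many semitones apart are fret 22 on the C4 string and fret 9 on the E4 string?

C4 at fret 22 → A#5 (MIDI 82); E4 at fret 9 → C#5 (MIDI 73).
82 − 73 = 9, so the two pitches are 9 semitones apart, with A#5 the higher.

9 semitones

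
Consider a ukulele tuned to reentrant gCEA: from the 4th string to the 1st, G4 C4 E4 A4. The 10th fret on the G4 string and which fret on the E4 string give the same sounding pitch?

13

G4 at fret 10 is G4 + 10 semitones = F5.
The open E4 string is 3 semitones below the open G4, so the same pitch on the E4 string lies at fret 10 + 3 = 13.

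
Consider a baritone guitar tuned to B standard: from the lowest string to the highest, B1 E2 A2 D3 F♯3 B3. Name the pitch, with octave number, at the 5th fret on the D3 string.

Each fret is one semitone, so D3 + 5 = G3.

G3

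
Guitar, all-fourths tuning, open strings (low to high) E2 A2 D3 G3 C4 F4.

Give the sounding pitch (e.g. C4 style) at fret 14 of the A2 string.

Each fret is one semitone, so A2 + 14 = B3.

B3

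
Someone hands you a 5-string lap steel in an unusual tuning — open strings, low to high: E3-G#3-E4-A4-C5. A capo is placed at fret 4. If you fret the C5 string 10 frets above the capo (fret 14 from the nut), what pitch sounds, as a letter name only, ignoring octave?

D

The capo raises the open C5 by 4 semitones to E5; fretting 10 more gives C5 + 4 + 10 = C5 + 14 semitones, landing on D.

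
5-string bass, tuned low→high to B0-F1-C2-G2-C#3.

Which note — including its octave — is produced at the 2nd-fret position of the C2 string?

The open C2 string plus 2 semitones: C–C#–D.
No B→C boundary is crossed, so the octave stays at 2.

D2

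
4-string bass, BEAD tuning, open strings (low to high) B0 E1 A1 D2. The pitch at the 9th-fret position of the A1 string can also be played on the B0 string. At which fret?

19

A1 at fret 9 is A1 + 9 semitones = F#2.
The open B0 string is 10 semitones below the open A1, so the same pitch on the B0 string lies at fret 9 + 10 = 19.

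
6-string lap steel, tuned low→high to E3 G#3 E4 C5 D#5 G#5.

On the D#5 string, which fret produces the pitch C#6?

C#6 is 10 semitones above the open D#5 (D#–E–F–F#–…–B–C–C#), so it sits at fret 10.

10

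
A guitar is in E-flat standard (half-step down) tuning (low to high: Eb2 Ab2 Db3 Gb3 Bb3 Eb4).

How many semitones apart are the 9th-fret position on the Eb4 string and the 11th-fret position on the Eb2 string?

Eb4 at fret 9 → C5 (MIDI 72); Eb2 at fret 11 → D3 (MIDI 50).
72 − 50 = 22, so the two pitches are 22 semitones apart, with C5 the higher.

22 semitones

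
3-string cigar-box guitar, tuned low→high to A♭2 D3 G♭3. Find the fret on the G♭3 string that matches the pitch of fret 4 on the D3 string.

D3 at fret 4 is D3 + 4 semitones = G♭3.
The open G♭3 string is 4 semitones above the open D3, so the same pitch on the G♭3 string lies at fret 4 − 4 = 0.

0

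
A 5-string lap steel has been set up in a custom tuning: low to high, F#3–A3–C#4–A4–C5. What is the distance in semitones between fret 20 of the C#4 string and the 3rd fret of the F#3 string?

24 semitones

C#4 at fret 20 → A5 (MIDI 81); F#3 at fret 3 → A3 (MIDI 57).
81 − 57 = 24, so the two pitches are 24 semitones apart, with A5 the higher.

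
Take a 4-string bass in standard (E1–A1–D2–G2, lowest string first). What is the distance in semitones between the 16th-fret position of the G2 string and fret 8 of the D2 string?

G2 at fret 16 → B3 (MIDI 59); D2 at fret 8 → A#2 (MIDI 46).
59 − 46 = 13, so the two pitches are 13 semitones apart, with B3 the higher.

13 semitones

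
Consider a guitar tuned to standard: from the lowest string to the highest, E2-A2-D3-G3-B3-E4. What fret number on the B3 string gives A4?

A4 is 10 semitones above the open B3 (B–C–C#–D–…–G–G#–A), so it sits at fret 10.

10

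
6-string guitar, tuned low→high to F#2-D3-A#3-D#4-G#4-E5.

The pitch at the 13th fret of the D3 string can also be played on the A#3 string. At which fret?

Fret 13 on D3 is MIDI 50 + 13 = 63 (D#4). On the A#3 string (open MIDI 58), that pitch is 63 − 58 = fret 5.

5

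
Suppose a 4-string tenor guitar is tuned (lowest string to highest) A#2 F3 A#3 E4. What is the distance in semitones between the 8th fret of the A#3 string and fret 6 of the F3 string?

A#3 at fret 8 → F#4 (MIDI 66); F3 at fret 6 → B3 (MIDI 59).
66 − 59 = 7, so the two pitches are 7 semitones apart, with F#4 the higher.

7 semitones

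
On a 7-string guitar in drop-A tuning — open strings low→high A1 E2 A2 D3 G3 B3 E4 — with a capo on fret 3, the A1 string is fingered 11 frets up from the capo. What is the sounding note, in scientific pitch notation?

The capo raises the open A1 by 3 semitones to C2; fretting 11 more gives A1 + 3 + 11 = A1 + 14 semitones = B2.

B2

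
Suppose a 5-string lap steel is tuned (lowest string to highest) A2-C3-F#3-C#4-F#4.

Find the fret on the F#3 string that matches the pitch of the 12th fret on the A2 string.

3

A2 at fret 12 is A2 + 12 semitones = A3.
The open F#3 string is 9 semitones above the open A2, so the same pitch on the F#3 string lies at fret 12 − 9 = 3.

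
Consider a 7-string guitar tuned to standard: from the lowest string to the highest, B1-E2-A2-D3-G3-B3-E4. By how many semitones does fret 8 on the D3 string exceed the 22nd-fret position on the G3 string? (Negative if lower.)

D3 at fret 8 → A#3 (MIDI 58); G3 at fret 22 → F5 (MIDI 77).
58 − 77 = -19, so the two pitches are 19 semitones apart.

-19 semitones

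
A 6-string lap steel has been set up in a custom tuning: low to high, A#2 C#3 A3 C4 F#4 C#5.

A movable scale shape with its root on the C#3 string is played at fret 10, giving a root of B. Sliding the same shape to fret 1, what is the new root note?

Moving from fret 10 to fret 1 shifts the root by -9 semitones.
B down 9 semitones is D.

D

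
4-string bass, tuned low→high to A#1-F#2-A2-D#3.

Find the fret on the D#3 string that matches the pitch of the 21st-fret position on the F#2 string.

12

F#2 at fret 21 is F#2 + 21 semitones = D#4.
The open D#3 string is 9 semitones above the open F#2, so the same pitch on the D#3 string lies at fret 21 − 9 = 12.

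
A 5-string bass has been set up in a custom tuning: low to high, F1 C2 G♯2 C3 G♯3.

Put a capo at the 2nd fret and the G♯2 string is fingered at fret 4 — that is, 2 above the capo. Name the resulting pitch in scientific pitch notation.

The capo raises the open G♯2 by 2 semitones to A♯2; fretting 2 more gives G♯2 + 2 + 2 = G♯2 + 4 semitones = C3.

C3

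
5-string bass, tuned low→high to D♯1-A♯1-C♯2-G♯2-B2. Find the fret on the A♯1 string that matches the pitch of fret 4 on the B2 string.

17

B2 at fret 4 is B2 + 4 semitones = D♯3.
The open A♯1 string is 13 semitones below the open B2, so the same pitch on the A♯1 string lies at fret 4 + 13 = 17.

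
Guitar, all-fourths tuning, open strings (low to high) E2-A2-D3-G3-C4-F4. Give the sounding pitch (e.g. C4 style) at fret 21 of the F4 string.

D6

The open F4 string plus 21 semitones: F–F#–G–G#–…–C–C#–D.
The walk passes from B into C 2 times, so the octave number goes from 4 to 6.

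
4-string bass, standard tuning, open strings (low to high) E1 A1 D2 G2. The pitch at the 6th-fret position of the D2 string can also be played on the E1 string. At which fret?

D2 at fret 6 is D2 + 6 semitones = G♯2.
The open E1 string is 10 semitones below the open D2, so the same pitch on the E1 string lies at fret 6 + 10 = 16.

16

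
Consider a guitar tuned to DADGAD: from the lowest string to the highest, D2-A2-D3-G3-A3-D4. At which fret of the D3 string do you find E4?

E4 is 14 semitones above the open D3 (D–D#–E–F–…–D–D#–E), so it sits at fret 14.

14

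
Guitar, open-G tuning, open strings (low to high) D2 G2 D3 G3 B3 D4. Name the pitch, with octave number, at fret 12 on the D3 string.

D4

D3 is MIDI 50. Adding 12 gives 62, which is D4.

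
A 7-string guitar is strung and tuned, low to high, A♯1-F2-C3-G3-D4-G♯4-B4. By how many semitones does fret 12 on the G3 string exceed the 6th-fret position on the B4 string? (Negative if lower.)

G3 at fret 12 → G4 (MIDI 67); B4 at fret 6 → F5 (MIDI 77).
67 − 77 = -10, so the two pitches are 10 semitones apart.

-10 semitones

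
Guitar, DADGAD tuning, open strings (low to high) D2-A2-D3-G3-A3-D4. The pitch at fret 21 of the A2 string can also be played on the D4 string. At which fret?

4

Fret 21 on A2 is MIDI 45 + 21 = 66 (F#4). On the D4 string (open MIDI 62), that pitch is 66 − 62 = fret 4.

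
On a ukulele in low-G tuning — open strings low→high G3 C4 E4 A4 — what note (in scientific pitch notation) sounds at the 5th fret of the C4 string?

F4

Each fret is one semitone, so C4 + 5 = F4.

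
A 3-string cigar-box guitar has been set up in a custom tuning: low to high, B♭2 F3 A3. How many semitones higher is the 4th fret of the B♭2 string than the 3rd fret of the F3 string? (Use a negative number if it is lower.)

B♭2 at fret 4 → D3 (MIDI 50); F3 at fret 3 → A♭3 (MIDI 56).
50 − 56 = -6, so the two pitches are 6 semitones apart.

-6 semitones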